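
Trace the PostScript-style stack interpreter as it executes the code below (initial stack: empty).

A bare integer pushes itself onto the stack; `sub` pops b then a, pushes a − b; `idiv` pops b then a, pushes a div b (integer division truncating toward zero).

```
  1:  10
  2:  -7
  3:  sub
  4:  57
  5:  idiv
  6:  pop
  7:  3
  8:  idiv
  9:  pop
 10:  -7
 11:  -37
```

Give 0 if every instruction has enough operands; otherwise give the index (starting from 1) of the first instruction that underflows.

8

10    [10]
-7    [10, -7]
sub   [17]
57    [17, 57]
idiv  [0]
pop   []
3     [3]
idiv  — needs 2 operands, stack has 1 → underflow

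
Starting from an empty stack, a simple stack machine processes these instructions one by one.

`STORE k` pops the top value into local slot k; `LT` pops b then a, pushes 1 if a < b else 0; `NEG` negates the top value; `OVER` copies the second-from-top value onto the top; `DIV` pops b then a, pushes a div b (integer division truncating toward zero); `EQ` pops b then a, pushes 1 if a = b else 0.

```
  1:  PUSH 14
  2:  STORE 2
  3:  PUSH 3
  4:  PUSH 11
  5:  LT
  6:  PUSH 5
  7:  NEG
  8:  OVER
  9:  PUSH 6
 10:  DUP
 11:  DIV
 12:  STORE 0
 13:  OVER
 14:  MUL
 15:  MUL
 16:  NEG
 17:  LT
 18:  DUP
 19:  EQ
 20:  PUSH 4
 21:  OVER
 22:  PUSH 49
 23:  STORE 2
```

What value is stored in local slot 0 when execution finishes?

1

PUSH 14 : [14]
STORE 2 : []
PUSH 3  : [3]
PUSH 11 : [3, 11]
LT      : [1]
PUSH 5  : [1, 5]
NEG     : [1, -5]
OVER    : [1, -5, 1]
PUSH 6  : [1, -5, 1, 6]
DUP     : [1, -5, 1, 6, 6]
DIV     : [1, -5, 1, 1]
STORE 0 : [1, -5, 1]
OVER    : [1, -5, 1, -5]
MUL     : [1, -5, -5]
MUL     : [1, 25]
NEG     : [1, -25]
LT      : [0]
DUP     : [0, 0]
EQ      : [1]
PUSH 4  : [1, 4]
OVER    : [1, 4, 1]
PUSH 49 : [1, 4, 1, 49]
STORE 2 : [1, 4, 1]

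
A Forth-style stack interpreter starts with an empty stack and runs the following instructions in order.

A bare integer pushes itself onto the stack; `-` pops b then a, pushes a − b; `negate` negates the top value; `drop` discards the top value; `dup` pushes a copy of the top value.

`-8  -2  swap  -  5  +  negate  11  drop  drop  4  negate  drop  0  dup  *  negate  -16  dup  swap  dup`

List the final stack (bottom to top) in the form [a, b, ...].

-8     : [-8]
-2     : [-8, -2]
swap   : [-2, -8]
-      : [6]
5      : [6, 5]
+      : [11]
negate : [-11]
11     : [-11, 11]
drop   : [-11]
drop   : []
4      : [4]
negate : [-4]
drop   : []
0      : [0]
dup    : [0, 0]
*      : [0]
negate : [0]
-16    : [0, -16]
dup    : [0, -16, -16]
swap   : [0, -16, -16]
dup    : [0, -16, -16, -16]

[0, -16, -16, -16]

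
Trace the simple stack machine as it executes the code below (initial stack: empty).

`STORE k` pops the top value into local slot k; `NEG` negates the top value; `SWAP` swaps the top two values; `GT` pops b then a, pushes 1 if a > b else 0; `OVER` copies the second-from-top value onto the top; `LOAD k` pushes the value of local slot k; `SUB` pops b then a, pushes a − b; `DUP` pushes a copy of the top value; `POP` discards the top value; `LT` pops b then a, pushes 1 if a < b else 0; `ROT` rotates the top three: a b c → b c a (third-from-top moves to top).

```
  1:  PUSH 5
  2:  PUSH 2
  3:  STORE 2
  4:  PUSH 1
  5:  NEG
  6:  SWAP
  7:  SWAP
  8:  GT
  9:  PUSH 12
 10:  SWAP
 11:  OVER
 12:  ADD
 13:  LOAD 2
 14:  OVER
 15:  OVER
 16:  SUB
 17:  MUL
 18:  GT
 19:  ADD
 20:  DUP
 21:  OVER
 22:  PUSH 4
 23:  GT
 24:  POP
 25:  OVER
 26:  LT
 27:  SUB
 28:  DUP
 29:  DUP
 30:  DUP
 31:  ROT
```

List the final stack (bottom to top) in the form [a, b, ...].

[12, 12, 12, 12]

PUSH 5  : [5]
PUSH 2  : [5, 2]
STORE 2 : [5]
PUSH 1  : [5, 1]
NEG     : [5, -1]
SWAP    : [-1, 5]
SWAP    : [5, -1]
GT      : [1]
PUSH 12 : [1, 12]
SWAP    : [12, 1]
OVER    : [12, 1, 12]
ADD     : [12, 13]
LOAD 2  : [12, 13, 2]
OVER    : [12, 13, 2, 13]
OVER    : [12, 13, 2, 13, 2]
SUB     : [12, 13, 2, 11]
MUL     : [12, 13, 22]
GT      : [12, 0]
ADD     : [12]
DUP     : [12, 12]
OVER    : [12, 12, 12]
PUSH 4  : [12, 12, 12, 4]
GT      : [12, 12, 1]
POP     : [12, 12]
OVER    : [12, 12, 12]
LT      : [12, 0]
SUB     : [12]
DUP     : [12, 12]
DUP     : [12, 12, 12]
DUP     : [12, 12, 12, 12]
ROT     : [12, 12, 12, 12]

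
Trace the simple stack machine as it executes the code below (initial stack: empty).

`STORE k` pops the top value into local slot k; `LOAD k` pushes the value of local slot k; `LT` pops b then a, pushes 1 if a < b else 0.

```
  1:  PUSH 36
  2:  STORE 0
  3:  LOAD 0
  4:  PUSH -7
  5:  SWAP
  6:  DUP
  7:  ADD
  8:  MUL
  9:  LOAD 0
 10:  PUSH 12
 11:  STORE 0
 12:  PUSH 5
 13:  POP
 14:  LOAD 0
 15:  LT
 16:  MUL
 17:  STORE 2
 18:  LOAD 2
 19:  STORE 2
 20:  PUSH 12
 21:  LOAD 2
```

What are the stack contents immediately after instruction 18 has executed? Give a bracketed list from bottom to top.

PUSH 36 → [36]
STORE 0 → []
LOAD 0  → [36]
PUSH -7 → [36, -7]
SWAP    → [-7, 36]
DUP     → [-7, 36, 36]
ADD     → [-7, 72]
MUL     → [-504]
LOAD 0  → [-504, 36]
PUSH 12 → [-504, 36, 12]
STORE 0 → [-504, 36]
PUSH 5  → [-504, 36, 5]
POP     → [-504, 36]
LOAD 0  → [-504, 36, 12]
LT      → [-504, 0]
MUL     → [0]
STORE 2 → []
LOAD 2  → [0]

[0]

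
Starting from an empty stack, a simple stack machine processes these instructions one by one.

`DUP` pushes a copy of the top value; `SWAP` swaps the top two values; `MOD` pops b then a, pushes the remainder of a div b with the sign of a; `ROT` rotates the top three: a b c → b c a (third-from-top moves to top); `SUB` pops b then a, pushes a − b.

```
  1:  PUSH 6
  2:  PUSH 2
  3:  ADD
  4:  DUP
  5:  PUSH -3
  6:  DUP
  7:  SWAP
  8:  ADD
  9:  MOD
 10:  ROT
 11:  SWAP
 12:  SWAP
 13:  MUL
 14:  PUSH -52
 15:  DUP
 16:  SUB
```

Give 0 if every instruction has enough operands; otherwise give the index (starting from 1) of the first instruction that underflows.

PUSH 6  : 6
PUSH 2  : 6 2
ADD     : 8
DUP     : 8 8
PUSH -3 : 8 8 -3
DUP     : 8 8 -3 -3
SWAP    : 8 8 -3 -3
ADD     : 8 8 -6
MOD     : 8 2
ROT  — needs 3 operands, stack has 2 → underflow

10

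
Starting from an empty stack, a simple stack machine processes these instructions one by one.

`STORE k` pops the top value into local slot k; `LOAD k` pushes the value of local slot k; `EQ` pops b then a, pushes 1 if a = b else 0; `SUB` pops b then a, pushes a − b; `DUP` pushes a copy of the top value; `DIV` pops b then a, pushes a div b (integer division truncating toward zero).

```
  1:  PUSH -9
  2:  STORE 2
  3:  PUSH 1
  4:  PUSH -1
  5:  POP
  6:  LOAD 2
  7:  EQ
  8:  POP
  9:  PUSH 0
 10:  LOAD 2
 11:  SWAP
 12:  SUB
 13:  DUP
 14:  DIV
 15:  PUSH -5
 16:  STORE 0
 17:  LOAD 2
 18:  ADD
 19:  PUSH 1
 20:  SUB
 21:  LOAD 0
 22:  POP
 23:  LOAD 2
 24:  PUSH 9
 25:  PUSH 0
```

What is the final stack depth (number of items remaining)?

4

PUSH -9 → [-9]
STORE 2 → []
PUSH 1  → [1]
PUSH -1 → [1, -1]
POP     → [1]
LOAD 2  → [1, -9]
EQ      → [0]
POP     → []
PUSH 0  → [0]
LOAD 2  → [0, -9]
SWAP    → [-9, 0]
SUB     → [-9]
DUP     → [-9, -9]
DIV     → [1]
PUSH -5 → [1, -5]
STORE 0 → [1]
LOAD 2  → [1, -9]
ADD     → [-8]
PUSH 1  → [-8, 1]
SUB     → [-9]
LOAD 0  → [-9, -5]
POP     → [-9]
LOAD 2  → [-9, -9]
PUSH 9  → [-9, -9, 9]
PUSH 0  → [-9, -9, 9, 0]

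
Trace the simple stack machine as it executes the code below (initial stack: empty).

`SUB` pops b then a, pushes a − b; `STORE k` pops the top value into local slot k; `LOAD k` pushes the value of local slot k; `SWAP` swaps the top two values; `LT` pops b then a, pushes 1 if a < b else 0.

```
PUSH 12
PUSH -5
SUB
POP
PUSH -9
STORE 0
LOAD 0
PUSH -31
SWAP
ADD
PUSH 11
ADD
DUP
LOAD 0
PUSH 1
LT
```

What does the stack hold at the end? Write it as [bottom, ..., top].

[-29, -29, 1]

PUSH 12  → [12]
PUSH -5  → [12, -5]
SUB      → [17]
POP      → []
PUSH -9  → [-9]
STORE 0  → []
LOAD 0   → [-9]
PUSH -31 → [-9, -31]
SWAP     → [-31, -9]
ADD      → [-40]
PUSH 11  → [-40, 11]
ADD      → [-29]
DUP      → [-29, -29]
LOAD 0   → [-29, -29, -9]
PUSH 1   → [-29, -29, -9, 1]
LT       → [-29, -29, 1]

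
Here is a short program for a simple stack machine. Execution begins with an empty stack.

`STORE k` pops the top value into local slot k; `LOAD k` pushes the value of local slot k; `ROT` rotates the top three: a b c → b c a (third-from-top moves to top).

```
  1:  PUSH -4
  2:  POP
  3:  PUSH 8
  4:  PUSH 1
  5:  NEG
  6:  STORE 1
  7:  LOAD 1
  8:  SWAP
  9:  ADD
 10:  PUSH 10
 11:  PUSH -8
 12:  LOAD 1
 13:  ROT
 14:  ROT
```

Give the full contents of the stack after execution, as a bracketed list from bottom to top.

[7, -1, 10, -8]

PUSH -4 -> -4
POP     -> (empty)
PUSH 8  -> 8
PUSH 1  -> 8 1
NEG     -> 8 -1
STORE 1 -> 8
LOAD 1  -> 8 -1
SWAP    -> -1 8
ADD     -> 7
PUSH 10 -> 7 10
PUSH -8 -> 7 10 -8
LOAD 1  -> 7 10 -8 -1
ROT     -> 7 -8 -1 10
ROT     -> 7 -1 10 -8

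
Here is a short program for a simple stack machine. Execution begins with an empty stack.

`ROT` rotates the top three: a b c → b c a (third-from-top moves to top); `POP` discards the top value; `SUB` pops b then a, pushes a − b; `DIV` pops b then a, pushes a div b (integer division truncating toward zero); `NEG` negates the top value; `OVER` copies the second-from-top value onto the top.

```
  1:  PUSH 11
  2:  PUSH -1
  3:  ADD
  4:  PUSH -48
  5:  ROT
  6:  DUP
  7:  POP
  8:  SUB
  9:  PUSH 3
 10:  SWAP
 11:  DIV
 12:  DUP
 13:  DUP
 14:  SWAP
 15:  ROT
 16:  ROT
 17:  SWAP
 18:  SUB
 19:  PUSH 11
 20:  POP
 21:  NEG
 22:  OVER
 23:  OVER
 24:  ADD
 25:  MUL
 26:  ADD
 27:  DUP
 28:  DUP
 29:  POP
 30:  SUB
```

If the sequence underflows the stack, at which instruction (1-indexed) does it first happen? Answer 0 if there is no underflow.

PUSH 11   11
PUSH -1   11 -1
ADD       10
PUSH -48  10 -48
ROT  — needs 3 operands, stack has 2 → underflow

5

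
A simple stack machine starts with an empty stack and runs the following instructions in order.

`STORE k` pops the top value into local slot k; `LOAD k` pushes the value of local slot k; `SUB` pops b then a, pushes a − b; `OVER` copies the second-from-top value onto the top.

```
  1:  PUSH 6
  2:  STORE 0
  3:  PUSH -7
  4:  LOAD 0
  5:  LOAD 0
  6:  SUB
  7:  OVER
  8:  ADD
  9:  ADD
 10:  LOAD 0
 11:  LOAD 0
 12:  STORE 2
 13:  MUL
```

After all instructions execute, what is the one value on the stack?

PUSH 6  → 6
STORE 0 → (empty)
PUSH -7 → -7
LOAD 0  → -7 6
LOAD 0  → -7 6 6
SUB     → -7 0
OVER    → -7 0 -7
ADD     → -7 -7
ADD     → -14
LOAD 0  → -14 6
LOAD 0  → -14 6 6
STORE 2 → -14 6
MUL     → -84

-84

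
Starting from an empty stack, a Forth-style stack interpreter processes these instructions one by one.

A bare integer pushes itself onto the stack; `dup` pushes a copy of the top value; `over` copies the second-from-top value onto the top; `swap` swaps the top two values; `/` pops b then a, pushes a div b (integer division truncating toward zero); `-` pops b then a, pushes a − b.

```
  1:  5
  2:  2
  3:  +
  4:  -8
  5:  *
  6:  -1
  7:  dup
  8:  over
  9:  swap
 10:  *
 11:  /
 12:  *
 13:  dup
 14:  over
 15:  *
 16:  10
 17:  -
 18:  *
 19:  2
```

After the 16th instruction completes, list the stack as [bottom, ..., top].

[56, 3136, 10]

5    -> [5]
2    -> [5, 2]
+    -> [7]
-8   -> [7, -8]
*    -> [-56]
-1   -> [-56, -1]
dup  -> [-56, -1, -1]
over -> [-56, -1, -1, -1]
swap -> [-56, -1, -1, -1]
*    -> [-56, -1, 1]
/    -> [-56, -1]
*    -> [56]
dup  -> [56, 56]
over -> [56, 56, 56]
*    -> [56, 3136]
10   -> [56, 3136, 10]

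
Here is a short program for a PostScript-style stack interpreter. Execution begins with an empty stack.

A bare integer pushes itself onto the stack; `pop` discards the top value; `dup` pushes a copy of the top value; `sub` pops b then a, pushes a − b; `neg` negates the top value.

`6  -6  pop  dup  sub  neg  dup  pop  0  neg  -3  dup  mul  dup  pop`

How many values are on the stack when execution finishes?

3

6    6
-6   6 -6
pop  6
dup  6 6
sub  0
neg  0
dup  0 0
pop  0
0    0 0
neg  0 0
-3   0 0 -3
dup  0 0 -3 -3
mul  0 0 9
dup  0 0 9 9
pop  0 0 9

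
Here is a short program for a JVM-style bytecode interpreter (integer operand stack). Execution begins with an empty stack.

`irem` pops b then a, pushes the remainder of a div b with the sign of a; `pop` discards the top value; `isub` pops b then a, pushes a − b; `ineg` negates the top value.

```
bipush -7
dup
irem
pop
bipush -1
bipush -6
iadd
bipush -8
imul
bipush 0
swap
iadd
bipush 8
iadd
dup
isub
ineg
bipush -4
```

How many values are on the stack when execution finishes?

bipush -7 : [-7]
dup       : [-7, -7]
irem      : [0]
pop       : []
bipush -1 : [-1]
bipush -6 : [-1, -6]
iadd      : [-7]
bipush -8 : [-7, -8]
imul      : [56]
bipush 0  : [56, 0]
swap      : [0, 56]
iadd      : [56]
bipush 8  : [56, 8]
iadd      : [64]
dup       : [64, 64]
isub      : [0]
ineg      : [0]
bipush -4 : [0, -4]

2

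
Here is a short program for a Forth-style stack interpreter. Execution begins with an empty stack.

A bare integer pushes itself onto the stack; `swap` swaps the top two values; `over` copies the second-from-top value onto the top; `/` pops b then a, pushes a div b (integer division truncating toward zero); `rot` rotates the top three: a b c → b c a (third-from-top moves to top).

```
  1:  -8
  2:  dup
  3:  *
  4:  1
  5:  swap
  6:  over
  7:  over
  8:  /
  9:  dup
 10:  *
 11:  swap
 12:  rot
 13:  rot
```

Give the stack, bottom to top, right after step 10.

-8    -8
dup   -8 -8
*     64
1     64 1
swap  1 64
over  1 64 1
over  1 64 1 64
/     1 64 0
dup   1 64 0 0
*     1 64 0

[1, 64, 0]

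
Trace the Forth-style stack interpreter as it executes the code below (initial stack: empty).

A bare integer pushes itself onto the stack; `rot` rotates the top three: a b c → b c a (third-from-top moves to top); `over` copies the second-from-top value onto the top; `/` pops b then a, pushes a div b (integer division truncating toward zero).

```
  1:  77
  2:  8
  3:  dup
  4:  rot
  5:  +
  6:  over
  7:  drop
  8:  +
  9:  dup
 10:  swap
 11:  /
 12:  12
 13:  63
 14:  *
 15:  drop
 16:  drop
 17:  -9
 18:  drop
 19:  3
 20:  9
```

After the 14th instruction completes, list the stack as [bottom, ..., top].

77   → 77
8    → 77 8
dup  → 77 8 8
rot  → 8 8 77
+    → 8 85
over → 8 85 8
drop → 8 85
+    → 93
dup  → 93 93
swap → 93 93
/    → 1
12   → 1 12
63   → 1 12 63
*    → 1 756

[1, 756]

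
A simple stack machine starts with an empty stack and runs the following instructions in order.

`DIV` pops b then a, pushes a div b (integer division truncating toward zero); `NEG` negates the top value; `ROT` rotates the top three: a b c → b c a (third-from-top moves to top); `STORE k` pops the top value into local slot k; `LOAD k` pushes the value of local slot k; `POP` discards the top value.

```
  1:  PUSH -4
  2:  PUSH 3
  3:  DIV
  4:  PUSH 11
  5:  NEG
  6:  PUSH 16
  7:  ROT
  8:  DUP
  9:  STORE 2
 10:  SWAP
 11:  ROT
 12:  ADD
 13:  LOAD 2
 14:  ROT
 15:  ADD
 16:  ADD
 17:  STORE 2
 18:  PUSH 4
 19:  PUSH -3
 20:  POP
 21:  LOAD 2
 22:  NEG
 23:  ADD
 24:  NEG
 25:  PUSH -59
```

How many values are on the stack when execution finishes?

PUSH -4  : -4
PUSH 3   : -4 3
DIV      : -1
PUSH 11  : -1 11
NEG      : -1 -11
PUSH 16  : -1 -11 16
ROT      : -11 16 -1
DUP      : -11 16 -1 -1
STORE 2  : -11 16 -1
SWAP     : -11 -1 16
ROT      : -1 16 -11
ADD      : -1 5
LOAD 2   : -1 5 -1
ROT      : 5 -1 -1
ADD      : 5 -2
ADD      : 3
STORE 2  : (empty)
PUSH 4   : 4
PUSH -3  : 4 -3
POP      : 4
LOAD 2   : 4 3
NEG      : 4 -3
ADD      : 1
NEG      : -1
PUSH -59 : -1 -59

2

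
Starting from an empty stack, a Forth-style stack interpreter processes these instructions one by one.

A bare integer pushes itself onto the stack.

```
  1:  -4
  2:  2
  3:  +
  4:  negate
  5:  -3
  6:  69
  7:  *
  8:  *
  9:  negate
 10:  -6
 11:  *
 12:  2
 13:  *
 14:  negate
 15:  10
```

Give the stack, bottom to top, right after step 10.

-4     : [-4]
2      : [-4, 2]
+      : [-2]
negate : [2]
-3     : [2, -3]
69     : [2, -3, 69]
*      : [2, -207]
*      : [-414]
negate : [414]
-6     : [414, -6]

[414, -6]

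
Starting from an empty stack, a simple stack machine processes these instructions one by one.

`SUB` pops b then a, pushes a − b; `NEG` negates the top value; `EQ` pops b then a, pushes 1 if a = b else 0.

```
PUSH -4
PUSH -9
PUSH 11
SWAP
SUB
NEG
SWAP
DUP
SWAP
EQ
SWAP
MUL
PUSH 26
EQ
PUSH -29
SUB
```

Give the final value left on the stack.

29

PUSH -4  → [-4]
PUSH -9  → [-4, -9]
PUSH 11  → [-4, -9, 11]
SWAP     → [-4, 11, -9]
SUB      → [-4, 20]
NEG      → [-4, -20]
SWAP     → [-20, -4]
DUP      → [-20, -4, -4]
SWAP     → [-20, -4, -4]
EQ       → [-20, 1]
SWAP     → [1, -20]
MUL      → [-20]
PUSH 26  → [-20, 26]
EQ       → [0]
PUSH -29 → [0, -29]
SUB      → [29]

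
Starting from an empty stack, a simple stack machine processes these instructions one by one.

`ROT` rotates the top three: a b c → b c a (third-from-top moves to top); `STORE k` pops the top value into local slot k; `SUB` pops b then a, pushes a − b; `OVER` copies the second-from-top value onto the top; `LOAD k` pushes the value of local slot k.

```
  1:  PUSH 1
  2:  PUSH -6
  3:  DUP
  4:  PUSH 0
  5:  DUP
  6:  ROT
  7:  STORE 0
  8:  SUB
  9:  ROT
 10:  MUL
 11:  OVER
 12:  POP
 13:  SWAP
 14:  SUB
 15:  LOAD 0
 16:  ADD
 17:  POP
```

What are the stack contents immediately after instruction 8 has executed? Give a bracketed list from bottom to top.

[1, -6, 0]

PUSH 1  -> [1]
PUSH -6 -> [1, -6]
DUP     -> [1, -6, -6]
PUSH 0  -> [1, -6, -6, 0]
DUP     -> [1, -6, -6, 0, 0]
ROT     -> [1, -6, 0, 0, -6]
STORE 0 -> [1, -6, 0, 0]
SUB     -> [1, -6, 0]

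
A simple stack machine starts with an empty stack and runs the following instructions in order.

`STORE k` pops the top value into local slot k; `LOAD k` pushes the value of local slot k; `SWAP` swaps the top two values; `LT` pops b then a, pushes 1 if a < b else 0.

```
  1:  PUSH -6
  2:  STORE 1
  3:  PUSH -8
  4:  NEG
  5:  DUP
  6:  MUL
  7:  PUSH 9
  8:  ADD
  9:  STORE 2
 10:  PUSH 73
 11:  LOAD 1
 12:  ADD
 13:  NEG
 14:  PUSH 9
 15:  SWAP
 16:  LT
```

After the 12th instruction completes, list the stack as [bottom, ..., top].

[67]

PUSH -6 -> [-6]
STORE 1 -> []
PUSH -8 -> [-8]
NEG     -> [8]
DUP     -> [8, 8]
MUL     -> [64]
PUSH 9  -> [64, 9]
ADD     -> [73]
STORE 2 -> []
PUSH 73 -> [73]
LOAD 1  -> [73, -6]
ADD     -> [67]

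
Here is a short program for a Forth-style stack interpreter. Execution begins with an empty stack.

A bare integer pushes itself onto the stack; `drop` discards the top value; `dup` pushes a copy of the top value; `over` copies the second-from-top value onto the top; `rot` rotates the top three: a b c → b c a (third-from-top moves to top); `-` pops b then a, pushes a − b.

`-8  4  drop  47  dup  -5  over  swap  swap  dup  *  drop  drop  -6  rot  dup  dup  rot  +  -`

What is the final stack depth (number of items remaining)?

-8   : -8
4    : -8 4
drop : -8
47   : -8 47
dup  : -8 47 47
-5   : -8 47 47 -5
over : -8 47 47 -5 47
swap : -8 47 47 47 -5
swap : -8 47 47 -5 47
dup  : -8 47 47 -5 47 47
*    : -8 47 47 -5 2209
drop : -8 47 47 -5
drop : -8 47 47
-6   : -8 47 47 -6
rot  : -8 47 -6 47
dup  : -8 47 -6 47 47
dup  : -8 47 -6 47 47 47
rot  : -8 47 -6 47 47 47
+    : -8 47 -6 47 94
-    : -8 47 -6 -47

4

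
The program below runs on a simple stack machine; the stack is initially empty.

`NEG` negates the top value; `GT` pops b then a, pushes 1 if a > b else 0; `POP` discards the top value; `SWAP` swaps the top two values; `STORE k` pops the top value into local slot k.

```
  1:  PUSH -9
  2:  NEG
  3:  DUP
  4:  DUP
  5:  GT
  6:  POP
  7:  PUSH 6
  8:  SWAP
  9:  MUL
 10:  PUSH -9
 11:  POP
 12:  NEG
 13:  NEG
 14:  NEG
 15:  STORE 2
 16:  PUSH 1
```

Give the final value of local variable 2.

PUSH -9 -> -9
NEG     -> 9
DUP     -> 9 9
DUP     -> 9 9 9
GT      -> 9 0
POP     -> 9
PUSH 6  -> 9 6
SWAP    -> 6 9
MUL     -> 54
PUSH -9 -> 54 -9
POP     -> 54
NEG     -> -54
NEG     -> 54
NEG     -> -54
STORE 2 -> (empty)
PUSH 1  -> 1

-54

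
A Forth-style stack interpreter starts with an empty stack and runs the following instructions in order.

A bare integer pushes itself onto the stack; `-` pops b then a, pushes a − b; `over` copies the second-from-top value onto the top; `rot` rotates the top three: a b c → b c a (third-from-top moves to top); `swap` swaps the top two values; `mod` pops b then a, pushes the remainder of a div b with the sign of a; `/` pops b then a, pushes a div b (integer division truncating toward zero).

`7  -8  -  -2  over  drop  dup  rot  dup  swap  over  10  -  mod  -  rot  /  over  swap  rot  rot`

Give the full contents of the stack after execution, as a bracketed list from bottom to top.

[-7, -2, -2]

7    : 7
-8   : 7 -8
-    : 15
-2   : 15 -2
over : 15 -2 15
drop : 15 -2
dup  : 15 -2 -2
rot  : -2 -2 15
dup  : -2 -2 15 15
swap : -2 -2 15 15
over : -2 -2 15 15 15
10   : -2 -2 15 15 15 10
-    : -2 -2 15 15 5
mod  : -2 -2 15 0
-    : -2 -2 15
rot  : -2 15 -2
/    : -2 -7
over : -2 -7 -2
swap : -2 -2 -7
rot  : -2 -7 -2
rot  : -7 -2 -2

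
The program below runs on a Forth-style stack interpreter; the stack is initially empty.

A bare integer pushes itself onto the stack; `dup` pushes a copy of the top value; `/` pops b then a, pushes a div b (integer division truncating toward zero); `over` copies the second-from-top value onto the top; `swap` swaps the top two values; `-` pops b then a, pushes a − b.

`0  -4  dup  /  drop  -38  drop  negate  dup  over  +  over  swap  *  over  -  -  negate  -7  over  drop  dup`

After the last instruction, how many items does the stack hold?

0       [0]
-4      [0, -4]
dup     [0, -4, -4]
/       [0, 1]
drop    [0]
-38     [0, -38]
drop    [0]
negate  [0]
dup     [0, 0]
over    [0, 0, 0]
+       [0, 0]
over    [0, 0, 0]
swap    [0, 0, 0]
*       [0, 0]
over    [0, 0, 0]
-       [0, 0]
-       [0]
negate  [0]
-7      [0, -7]
over    [0, -7, 0]
drop    [0, -7]
dup     [0, -7, -7]

3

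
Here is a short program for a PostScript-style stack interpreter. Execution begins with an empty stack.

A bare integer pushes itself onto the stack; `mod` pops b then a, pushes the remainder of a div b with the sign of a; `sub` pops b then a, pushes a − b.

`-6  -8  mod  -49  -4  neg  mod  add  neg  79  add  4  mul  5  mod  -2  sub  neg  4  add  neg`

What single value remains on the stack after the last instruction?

-6  : -6
-8  : -6 -8
mod : -6
-49 : -6 -49
-4  : -6 -49 -4
neg : -6 -49 4
mod : -6 -1
add : -7
neg : 7
79  : 7 79
add : 86
4   : 86 4
mul : 344
5   : 344 5
mod : 4
-2  : 4 -2
sub : 6
neg : -6
4   : -6 4
add : -2
neg : 2

2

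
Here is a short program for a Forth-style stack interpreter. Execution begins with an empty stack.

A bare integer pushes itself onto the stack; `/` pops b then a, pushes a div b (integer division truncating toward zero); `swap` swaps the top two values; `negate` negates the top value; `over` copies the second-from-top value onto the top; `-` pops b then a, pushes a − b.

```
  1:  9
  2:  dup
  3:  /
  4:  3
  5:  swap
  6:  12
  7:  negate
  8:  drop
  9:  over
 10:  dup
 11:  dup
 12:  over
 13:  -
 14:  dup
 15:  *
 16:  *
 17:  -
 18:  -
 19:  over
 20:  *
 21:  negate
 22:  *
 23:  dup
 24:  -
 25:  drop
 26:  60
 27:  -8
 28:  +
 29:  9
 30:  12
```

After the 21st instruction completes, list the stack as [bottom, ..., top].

[3, 6]

9      → [9]
dup    → [9, 9]
/      → [1]
3      → [1, 3]
swap   → [3, 1]
12     → [3, 1, 12]
negate → [3, 1, -12]
drop   → [3, 1]
over   → [3, 1, 3]
dup    → [3, 1, 3, 3]
dup    → [3, 1, 3, 3, 3]
over   → [3, 1, 3, 3, 3, 3]
-      → [3, 1, 3, 3, 0]
dup    → [3, 1, 3, 3, 0, 0]
*      → [3, 1, 3, 3, 0]
*      → [3, 1, 3, 0]
-      → [3, 1, 3]
-      → [3, -2]
over   → [3, -2, 3]
*      → [3, -6]
negate → [3, 6]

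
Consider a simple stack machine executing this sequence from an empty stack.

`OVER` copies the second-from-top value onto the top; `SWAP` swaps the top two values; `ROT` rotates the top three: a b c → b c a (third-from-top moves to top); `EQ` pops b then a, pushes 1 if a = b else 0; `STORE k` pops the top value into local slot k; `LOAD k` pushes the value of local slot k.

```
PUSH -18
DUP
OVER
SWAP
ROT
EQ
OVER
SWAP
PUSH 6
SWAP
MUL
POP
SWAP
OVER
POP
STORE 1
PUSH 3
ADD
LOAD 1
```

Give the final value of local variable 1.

PUSH -18 -> [-18]
DUP      -> [-18, -18]
OVER     -> [-18, -18, -18]
SWAP     -> [-18, -18, -18]
ROT      -> [-18, -18, -18]
EQ       -> [-18, 1]
OVER     -> [-18, 1, -18]
SWAP     -> [-18, -18, 1]
PUSH 6   -> [-18, -18, 1, 6]
SWAP     -> [-18, -18, 6, 1]
MUL      -> [-18, -18, 6]
POP      -> [-18, -18]
SWAP     -> [-18, -18]
OVER     -> [-18, -18, -18]
POP      -> [-18, -18]
STORE 1  -> [-18]
PUSH 3   -> [-18, 3]
ADD      -> [-15]
LOAD 1   -> [-15, -18]

-18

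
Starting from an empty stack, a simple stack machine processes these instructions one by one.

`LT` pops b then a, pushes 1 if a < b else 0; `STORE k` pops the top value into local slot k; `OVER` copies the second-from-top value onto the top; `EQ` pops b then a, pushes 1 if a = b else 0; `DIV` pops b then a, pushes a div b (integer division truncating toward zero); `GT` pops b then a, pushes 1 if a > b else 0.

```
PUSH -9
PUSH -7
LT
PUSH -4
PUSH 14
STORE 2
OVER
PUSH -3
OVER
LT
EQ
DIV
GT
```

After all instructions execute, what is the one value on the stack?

PUSH -9 → -9
PUSH -7 → -9 -7
LT      → 1
PUSH -4 → 1 -4
PUSH 14 → 1 -4 14
STORE 2 → 1 -4
OVER    → 1 -4 1
PUSH -3 → 1 -4 1 -3
OVER    → 1 -4 1 -3 1
LT      → 1 -4 1 1
EQ      → 1 -4 1
DIV     → 1 -4
GT      → 1

1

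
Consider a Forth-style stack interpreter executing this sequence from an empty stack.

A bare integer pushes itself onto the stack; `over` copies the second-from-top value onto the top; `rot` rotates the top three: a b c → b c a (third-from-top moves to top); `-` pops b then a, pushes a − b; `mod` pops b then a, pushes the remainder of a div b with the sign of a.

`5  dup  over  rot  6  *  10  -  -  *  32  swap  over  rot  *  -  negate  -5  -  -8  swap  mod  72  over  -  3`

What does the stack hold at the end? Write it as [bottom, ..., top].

[-8, 80, 3]

5      → [5]
dup    → [5, 5]
over   → [5, 5, 5]
rot    → [5, 5, 5]
6      → [5, 5, 5, 6]
*      → [5, 5, 30]
10     → [5, 5, 30, 10]
-      → [5, 5, 20]
-      → [5, -15]
*      → [-75]
32     → [-75, 32]
swap   → [32, -75]
over   → [32, -75, 32]
rot    → [-75, 32, 32]
*      → [-75, 1024]
-      → [-1099]
negate → [1099]
-5     → [1099, -5]
-      → [1104]
-8     → [1104, -8]
swap   → [-8, 1104]
mod    → [-8]
72     → [-8, 72]
over   → [-8, 72, -8]
-      → [-8, 80]
3      → [-8, 80, 3]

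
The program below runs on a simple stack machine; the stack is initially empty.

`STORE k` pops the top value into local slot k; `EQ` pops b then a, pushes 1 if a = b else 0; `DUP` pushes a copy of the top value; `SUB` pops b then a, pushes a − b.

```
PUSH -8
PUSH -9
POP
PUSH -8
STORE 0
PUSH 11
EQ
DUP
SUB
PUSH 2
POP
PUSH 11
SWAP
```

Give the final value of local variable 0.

-8

PUSH -8 → -8
PUSH -9 → -8 -9
POP     → -8
PUSH -8 → -8 -8
STORE 0 → -8
PUSH 11 → -8 11
EQ      → 0
DUP     → 0 0
SUB     → 0
PUSH 2  → 0 2
POP     → 0
PUSH 11 → 0 11
SWAP    → 11 0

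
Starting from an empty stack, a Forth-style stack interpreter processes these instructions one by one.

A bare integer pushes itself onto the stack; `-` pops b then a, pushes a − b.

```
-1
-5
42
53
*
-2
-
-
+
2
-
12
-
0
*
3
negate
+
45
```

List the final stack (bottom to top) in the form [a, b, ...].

[-3, 45]

-1     -> [-1]
-5     -> [-1, -5]
42     -> [-1, -5, 42]
53     -> [-1, -5, 42, 53]
*      -> [-1, -5, 2226]
-2     -> [-1, -5, 2226, -2]
-      -> [-1, -5, 2228]
-      -> [-1, -2233]
+      -> [-2234]
2      -> [-2234, 2]
-      -> [-2236]
12     -> [-2236, 12]
-      -> [-2248]
0      -> [-2248, 0]
*      -> [0]
3      -> [0, 3]
negate -> [0, -3]
+      -> [-3]
45     -> [-3, 45]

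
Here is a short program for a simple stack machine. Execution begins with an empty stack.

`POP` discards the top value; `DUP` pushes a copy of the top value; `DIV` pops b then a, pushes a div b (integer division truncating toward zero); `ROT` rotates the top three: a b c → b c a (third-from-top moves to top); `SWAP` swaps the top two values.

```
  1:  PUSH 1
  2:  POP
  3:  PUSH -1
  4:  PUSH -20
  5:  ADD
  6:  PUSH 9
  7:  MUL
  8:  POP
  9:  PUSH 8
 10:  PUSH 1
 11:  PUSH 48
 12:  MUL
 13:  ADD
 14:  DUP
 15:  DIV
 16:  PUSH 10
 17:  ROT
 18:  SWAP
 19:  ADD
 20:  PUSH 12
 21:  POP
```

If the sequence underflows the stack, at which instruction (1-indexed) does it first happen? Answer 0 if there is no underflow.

PUSH 1   → 1
POP      → (empty)
PUSH -1  → -1
PUSH -20 → -1 -20
ADD      → -21
PUSH 9   → -21 9
MUL      → -189
POP      → (empty)
PUSH 8   → 8
PUSH 1   → 8 1
PUSH 48  → 8 1 48
MUL      → 8 48
ADD      → 56
DUP      → 56 56
DIV      → 1
PUSH 10  → 1 10
ROT  — needs 3 operands, stack has 2 → underflow

17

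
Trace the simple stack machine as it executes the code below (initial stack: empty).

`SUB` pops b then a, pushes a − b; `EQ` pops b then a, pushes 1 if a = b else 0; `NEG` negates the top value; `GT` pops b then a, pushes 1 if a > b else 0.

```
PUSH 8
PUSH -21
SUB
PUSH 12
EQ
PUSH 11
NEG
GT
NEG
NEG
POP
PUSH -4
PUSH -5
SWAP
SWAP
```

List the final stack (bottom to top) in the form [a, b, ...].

[-4, -5]

PUSH 8   -> [8]
PUSH -21 -> [8, -21]
SUB      -> [29]
PUSH 12  -> [29, 12]
EQ       -> [0]
PUSH 11  -> [0, 11]
NEG      -> [0, -11]
GT       -> [1]
NEG      -> [-1]
NEG      -> [1]
POP      -> []
PUSH -4  -> [-4]
PUSH -5  -> [-4, -5]
SWAP     -> [-5, -4]
SWAP     -> [-4, -5]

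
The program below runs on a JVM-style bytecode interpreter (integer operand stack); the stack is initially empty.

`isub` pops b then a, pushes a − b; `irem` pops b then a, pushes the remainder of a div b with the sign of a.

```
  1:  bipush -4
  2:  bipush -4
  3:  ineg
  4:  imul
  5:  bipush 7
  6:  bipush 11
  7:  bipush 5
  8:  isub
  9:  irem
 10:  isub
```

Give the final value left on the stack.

-17

bipush -4 -> -4
bipush -4 -> -4 -4
ineg      -> -4 4
imul      -> -16
bipush 7  -> -16 7
bipush 11 -> -16 7 11
bipush 5  -> -16 7 11 5
isub      -> -16 7 6
irem      -> -16 1
isub      -> -17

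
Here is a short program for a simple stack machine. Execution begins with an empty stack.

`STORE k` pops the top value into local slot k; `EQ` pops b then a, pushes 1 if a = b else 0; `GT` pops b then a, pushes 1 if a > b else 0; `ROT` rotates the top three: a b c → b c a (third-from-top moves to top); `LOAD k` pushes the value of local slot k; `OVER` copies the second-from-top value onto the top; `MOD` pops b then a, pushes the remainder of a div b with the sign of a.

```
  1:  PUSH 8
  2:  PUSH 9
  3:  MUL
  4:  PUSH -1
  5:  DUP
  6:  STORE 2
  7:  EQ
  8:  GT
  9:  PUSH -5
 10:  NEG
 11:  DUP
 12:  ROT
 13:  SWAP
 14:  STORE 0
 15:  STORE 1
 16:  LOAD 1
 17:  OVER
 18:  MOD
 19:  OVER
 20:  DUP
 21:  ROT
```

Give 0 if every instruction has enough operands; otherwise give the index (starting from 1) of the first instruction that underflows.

8

PUSH 8   8
PUSH 9   8 9
MUL      72
PUSH -1  72 -1
DUP      72 -1 -1
STORE 2  72 -1
EQ       0
GT  — needs 2 operands, stack has 1 → underflow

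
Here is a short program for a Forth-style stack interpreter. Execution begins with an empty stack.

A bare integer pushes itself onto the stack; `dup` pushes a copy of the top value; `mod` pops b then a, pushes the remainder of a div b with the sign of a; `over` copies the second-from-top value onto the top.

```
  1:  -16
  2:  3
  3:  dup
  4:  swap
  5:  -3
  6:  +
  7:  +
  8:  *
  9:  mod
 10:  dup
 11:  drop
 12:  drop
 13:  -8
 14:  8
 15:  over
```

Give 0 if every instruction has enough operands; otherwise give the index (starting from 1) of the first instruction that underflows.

9

-16  -> -16
3    -> -16 3
dup  -> -16 3 3
swap -> -16 3 3
-3   -> -16 3 3 -3
+    -> -16 3 0
+    -> -16 3
*    -> -48
mod  — needs 2 operands, stack has 1 → underflow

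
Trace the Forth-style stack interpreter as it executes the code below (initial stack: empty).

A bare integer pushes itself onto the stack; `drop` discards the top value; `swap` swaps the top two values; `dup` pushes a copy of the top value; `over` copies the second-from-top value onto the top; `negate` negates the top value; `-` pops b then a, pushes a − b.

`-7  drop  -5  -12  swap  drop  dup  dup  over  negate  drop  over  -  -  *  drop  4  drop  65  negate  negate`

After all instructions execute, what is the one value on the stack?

65

-7     → -7
drop   → (empty)
-5     → -5
-12    → -5 -12
swap   → -12 -5
drop   → -12
dup    → -12 -12
dup    → -12 -12 -12
over   → -12 -12 -12 -12
negate → -12 -12 -12 12
drop   → -12 -12 -12
over   → -12 -12 -12 -12
-      → -12 -12 0
-      → -12 -12
*      → 144
drop   → (empty)
4      → 4
drop   → (empty)
65     → 65
negate → -65
negate → 65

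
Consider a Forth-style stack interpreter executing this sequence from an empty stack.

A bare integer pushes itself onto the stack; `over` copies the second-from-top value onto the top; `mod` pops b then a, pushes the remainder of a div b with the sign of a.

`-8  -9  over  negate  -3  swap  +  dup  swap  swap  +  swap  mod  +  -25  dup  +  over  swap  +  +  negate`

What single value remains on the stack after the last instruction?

64

-8      -8
-9      -8 -9
over    -8 -9 -8
negate  -8 -9 8
-3      -8 -9 8 -3
swap    -8 -9 -3 8
+       -8 -9 5
dup     -8 -9 5 5
swap    -8 -9 5 5
swap    -8 -9 5 5
+       -8 -9 10
swap    -8 10 -9
mod     -8 1
+       -7
-25     -7 -25
dup     -7 -25 -25
+       -7 -50
over    -7 -50 -7
swap    -7 -7 -50
+       -7 -57
+       -64
negate  64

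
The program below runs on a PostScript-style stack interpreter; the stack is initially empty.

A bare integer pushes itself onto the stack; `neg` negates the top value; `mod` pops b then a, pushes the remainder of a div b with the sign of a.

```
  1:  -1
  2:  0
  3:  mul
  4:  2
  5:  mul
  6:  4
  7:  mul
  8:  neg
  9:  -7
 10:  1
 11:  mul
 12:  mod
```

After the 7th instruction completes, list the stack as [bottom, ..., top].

[0]

-1  -> -1
0   -> -1 0
mul -> 0
2   -> 0 2
mul -> 0
4   -> 0 4
mul -> 0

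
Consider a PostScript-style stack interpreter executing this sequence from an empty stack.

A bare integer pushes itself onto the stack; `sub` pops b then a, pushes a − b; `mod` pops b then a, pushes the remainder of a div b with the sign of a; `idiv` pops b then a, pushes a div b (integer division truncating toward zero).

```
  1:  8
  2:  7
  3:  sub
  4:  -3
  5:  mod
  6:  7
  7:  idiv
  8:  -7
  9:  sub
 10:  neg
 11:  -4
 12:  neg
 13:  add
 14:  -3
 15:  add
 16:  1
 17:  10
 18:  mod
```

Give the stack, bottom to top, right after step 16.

8    → [8]
7    → [8, 7]
sub  → [1]
-3   → [1, -3]
mod  → [1]
7    → [1, 7]
idiv → [0]
-7   → [0, -7]
sub  → [7]
neg  → [-7]
-4   → [-7, -4]
neg  → [-7, 4]
add  → [-3]
-3   → [-3, -3]
add  → [-6]
1    → [-6, 1]

[-6, 1]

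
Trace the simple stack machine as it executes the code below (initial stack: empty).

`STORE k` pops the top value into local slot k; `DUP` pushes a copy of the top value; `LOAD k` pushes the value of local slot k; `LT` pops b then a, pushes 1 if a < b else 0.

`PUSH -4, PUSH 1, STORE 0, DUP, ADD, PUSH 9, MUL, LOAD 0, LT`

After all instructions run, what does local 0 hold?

1

PUSH -4  -4
PUSH 1   -4 1
STORE 0  -4
DUP      -4 -4
ADD      -8
PUSH 9   -8 9
MUL      -72
LOAD 0   -72 1
LT       1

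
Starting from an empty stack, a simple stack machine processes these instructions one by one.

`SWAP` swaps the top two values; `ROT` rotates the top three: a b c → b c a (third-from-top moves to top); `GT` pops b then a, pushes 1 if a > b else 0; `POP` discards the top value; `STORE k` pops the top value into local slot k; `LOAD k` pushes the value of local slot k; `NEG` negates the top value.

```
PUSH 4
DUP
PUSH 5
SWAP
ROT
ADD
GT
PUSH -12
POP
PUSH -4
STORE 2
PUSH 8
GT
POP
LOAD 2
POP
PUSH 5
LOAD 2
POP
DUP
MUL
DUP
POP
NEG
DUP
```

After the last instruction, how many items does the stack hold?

2

PUSH 4   → 4
DUP      → 4 4
PUSH 5   → 4 4 5
SWAP     → 4 5 4
ROT      → 5 4 4
ADD      → 5 8
GT       → 0
PUSH -12 → 0 -12
POP      → 0
PUSH -4  → 0 -4
STORE 2  → 0
PUSH 8   → 0 8
GT       → 0
POP      → (empty)
LOAD 2   → -4
POP      → (empty)
PUSH 5   → 5
LOAD 2   → 5 -4
POP      → 5
DUP      → 5 5
MUL      → 25
DUP      → 25 25
POP      → 25
NEG      → -25
DUP      → -25 -25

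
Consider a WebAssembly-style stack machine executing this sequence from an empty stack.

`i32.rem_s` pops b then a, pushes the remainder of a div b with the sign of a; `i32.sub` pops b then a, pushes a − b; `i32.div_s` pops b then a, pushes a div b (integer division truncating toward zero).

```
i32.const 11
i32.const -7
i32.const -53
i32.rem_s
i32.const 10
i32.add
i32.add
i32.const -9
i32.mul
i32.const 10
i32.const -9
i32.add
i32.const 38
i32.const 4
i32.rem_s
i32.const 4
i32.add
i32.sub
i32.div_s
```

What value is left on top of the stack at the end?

25

i32.const 11  : 11
i32.const -7  : 11 -7
i32.const -53 : 11 -7 -53
i32.rem_s     : 11 -7
i32.const 10  : 11 -7 10
i32.add       : 11 3
i32.add       : 14
i32.const -9  : 14 -9
i32.mul       : -126
i32.const 10  : -126 10
i32.const -9  : -126 10 -9
i32.add       : -126 1
i32.const 38  : -126 1 38
i32.const 4   : -126 1 38 4
i32.rem_s     : -126 1 2
i32.const 4   : -126 1 2 4
i32.add       : -126 1 6
i32.sub       : -126 -5
i32.div_s     : 25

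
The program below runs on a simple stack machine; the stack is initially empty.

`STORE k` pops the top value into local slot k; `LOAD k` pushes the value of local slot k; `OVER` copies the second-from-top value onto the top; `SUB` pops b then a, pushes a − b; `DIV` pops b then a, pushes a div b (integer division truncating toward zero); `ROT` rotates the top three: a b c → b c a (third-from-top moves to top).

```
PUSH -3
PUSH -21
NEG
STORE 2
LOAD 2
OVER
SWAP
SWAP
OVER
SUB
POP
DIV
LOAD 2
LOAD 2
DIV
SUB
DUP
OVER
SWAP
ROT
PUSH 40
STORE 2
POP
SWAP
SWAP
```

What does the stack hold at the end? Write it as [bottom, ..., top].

PUSH -3  : [-3]
PUSH -21 : [-3, -21]
NEG      : [-3, 21]
STORE 2  : [-3]
LOAD 2   : [-3, 21]
OVER     : [-3, 21, -3]
SWAP     : [-3, -3, 21]
SWAP     : [-3, 21, -3]
OVER     : [-3, 21, -3, 21]
SUB      : [-3, 21, -24]
POP      : [-3, 21]
DIV      : [0]
LOAD 2   : [0, 21]
LOAD 2   : [0, 21, 21]
DIV      : [0, 1]
SUB      : [-1]
DUP      : [-1, -1]
OVER     : [-1, -1, -1]
SWAP     : [-1, -1, -1]
ROT      : [-1, -1, -1]
PUSH 40  : [-1, -1, -1, 40]
STORE 2  : [-1, -1, -1]
POP      : [-1, -1]
SWAP     : [-1, -1]
SWAP     : [-1, -1]

[-1, -1]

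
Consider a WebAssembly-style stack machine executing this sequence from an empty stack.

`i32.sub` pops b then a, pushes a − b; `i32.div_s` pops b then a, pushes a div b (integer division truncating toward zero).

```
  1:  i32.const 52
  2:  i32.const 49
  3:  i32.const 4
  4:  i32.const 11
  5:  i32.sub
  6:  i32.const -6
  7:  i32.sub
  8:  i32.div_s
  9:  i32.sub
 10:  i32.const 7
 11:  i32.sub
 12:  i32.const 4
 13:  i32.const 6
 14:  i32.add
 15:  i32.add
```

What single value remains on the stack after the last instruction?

i32.const 52 → 52
i32.const 49 → 52 49
i32.const 4  → 52 49 4
i32.const 11 → 52 49 4 11
i32.sub      → 52 49 -7
i32.const -6 → 52 49 -7 -6
i32.sub      → 52 49 -1
i32.div_s    → 52 -49
i32.sub      → 101
i32.const 7  → 101 7
i32.sub      → 94
i32.const 4  → 94 4
i32.const 6  → 94 4 6
i32.add      → 94 10
i32.add      → 104

104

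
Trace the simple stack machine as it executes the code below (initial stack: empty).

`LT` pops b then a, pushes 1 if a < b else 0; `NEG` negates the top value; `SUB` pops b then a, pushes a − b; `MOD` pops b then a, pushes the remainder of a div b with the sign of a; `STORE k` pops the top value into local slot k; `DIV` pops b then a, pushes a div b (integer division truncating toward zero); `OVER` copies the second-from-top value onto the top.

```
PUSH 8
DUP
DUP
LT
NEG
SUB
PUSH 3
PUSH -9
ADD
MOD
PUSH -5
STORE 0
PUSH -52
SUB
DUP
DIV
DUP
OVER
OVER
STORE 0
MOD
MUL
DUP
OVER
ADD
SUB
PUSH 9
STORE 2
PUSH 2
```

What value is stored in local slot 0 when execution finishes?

PUSH 8   : 8
DUP      : 8 8
DUP      : 8 8 8
LT       : 8 0
NEG      : 8 0
SUB      : 8
PUSH 3   : 8 3
PUSH -9  : 8 3 -9
ADD      : 8 -6
MOD      : 2
PUSH -5  : 2 -5
STORE 0  : 2
PUSH -52 : 2 -52
SUB      : 54
DUP      : 54 54
DIV      : 1
DUP      : 1 1
OVER     : 1 1 1
OVER     : 1 1 1 1
STORE 0  : 1 1 1
MOD      : 1 0
MUL      : 0
DUP      : 0 0
OVER     : 0 0 0
ADD      : 0 0
SUB      : 0
PUSH 9   : 0 9
STORE 2  : 0
PUSH 2   : 0 2

1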